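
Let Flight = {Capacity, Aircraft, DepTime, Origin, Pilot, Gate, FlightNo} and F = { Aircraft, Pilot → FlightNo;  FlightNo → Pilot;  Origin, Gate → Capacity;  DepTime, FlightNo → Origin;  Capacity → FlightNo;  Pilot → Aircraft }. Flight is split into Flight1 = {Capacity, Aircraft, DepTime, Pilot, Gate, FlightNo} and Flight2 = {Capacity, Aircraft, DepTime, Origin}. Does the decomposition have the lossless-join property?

Yes

Common attributes: Flight1 ∩ Flight2 = {Capacity, Aircraft, DepTime}.
Closure of {Capacity, Aircraft, DepTime}: Capacity → FlightNo applies, adding FlightNo; FlightNo → Pilot applies, adding Pilot; DepTime, FlightNo → Origin applies, adding Origin. So (Capacity, Aircraft, DepTime)⁺ = {Capacity, Aircraft, DepTime, Origin, Pilot, FlightNo}.
This closure contains every attribute of Flight2, so Flight1 ∩ Flight2 → Flight2. The join is lossless.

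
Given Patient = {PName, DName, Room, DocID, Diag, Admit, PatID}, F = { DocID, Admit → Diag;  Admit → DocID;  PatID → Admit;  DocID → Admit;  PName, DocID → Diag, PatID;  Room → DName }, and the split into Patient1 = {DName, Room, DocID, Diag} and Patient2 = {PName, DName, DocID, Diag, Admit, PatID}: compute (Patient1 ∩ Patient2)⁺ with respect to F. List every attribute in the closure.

DName, DocID, Diag, Admit

Patient1 ∩ Patient2 = {DName, DocID, Diag}.
DocID → Admit applies, adding Admit
Closure: {DName, DocID, Diag, Admit}.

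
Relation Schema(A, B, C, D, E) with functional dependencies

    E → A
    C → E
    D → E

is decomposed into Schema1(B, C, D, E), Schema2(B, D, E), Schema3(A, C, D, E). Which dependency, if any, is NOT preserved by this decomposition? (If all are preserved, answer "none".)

none

E → A lies within Schema3.
C → E lies within Schema1.
D → E lies within Schema1.
Every dependency is enforceable on the fragments, so the decomposition is dependency-preserving.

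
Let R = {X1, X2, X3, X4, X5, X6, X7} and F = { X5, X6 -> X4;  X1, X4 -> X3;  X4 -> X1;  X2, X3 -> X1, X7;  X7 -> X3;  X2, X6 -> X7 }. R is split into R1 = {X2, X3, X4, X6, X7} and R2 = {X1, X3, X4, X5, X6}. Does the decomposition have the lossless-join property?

No

Common attributes: R1 ∩ R2 = {X3, X4, X6}.
Closure of {X3, X4, X6}: X4 → X1 applies, adding X1. So (X3, X4, X6)⁺ = {X1, X3, X4, X6}.
The closure contains neither all of R1 = {X2, X3, X4, X6, X7} nor all of R2 = {X1, X3, X4, X5, X6}, so the common attributes are not a superkey of either fragment. The join is lossy.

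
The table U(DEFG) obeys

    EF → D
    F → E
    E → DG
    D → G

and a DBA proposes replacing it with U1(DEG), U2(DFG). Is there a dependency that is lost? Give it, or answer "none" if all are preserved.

Check F → E: no single fragment contains all of {EF}, and the restricted closure of {F} across the fragments never reaches {E}.
EF → D is preserved.
E → DG is preserved.
D → G is preserved.

F → E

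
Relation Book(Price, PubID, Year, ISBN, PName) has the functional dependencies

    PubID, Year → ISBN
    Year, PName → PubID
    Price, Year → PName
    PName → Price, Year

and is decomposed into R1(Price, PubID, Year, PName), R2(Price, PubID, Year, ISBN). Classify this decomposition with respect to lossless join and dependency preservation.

Lossless test: (Price, PubID, Year)⁺ = {Price, PubID, Year, ISBN, PName}, which contains all of one fragment — lossless.
Dependency preservation: every FD's attributes lie within a single fragment, so each can be enforced locally — preserved.

lossless and dependency-preserving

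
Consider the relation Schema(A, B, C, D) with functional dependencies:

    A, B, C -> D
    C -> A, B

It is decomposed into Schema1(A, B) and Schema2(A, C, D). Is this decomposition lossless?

Common attributes: Schema1 ∩ Schema2 = {A}.
No dependency enlarges {A}, so (A)⁺ = {A}.
The closure contains neither all of Schema1 = {A, B} nor all of Schema2 = {A, C, D}, so the common attributes are not a superkey of either fragment. The join is lossy.

No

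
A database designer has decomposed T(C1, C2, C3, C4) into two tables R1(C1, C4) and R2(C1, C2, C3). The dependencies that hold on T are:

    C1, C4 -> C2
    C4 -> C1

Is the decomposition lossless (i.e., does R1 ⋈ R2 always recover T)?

Common attributes: R1 ∩ R2 = {C1}.
No dependency enlarges {C1}, so (C1)⁺ = {C1}.
The closure contains neither all of R1 = {C1, C4} nor all of R2 = {C1, C2, C3}, so the common attributes are not a superkey of either fragment. The join is lossy.

No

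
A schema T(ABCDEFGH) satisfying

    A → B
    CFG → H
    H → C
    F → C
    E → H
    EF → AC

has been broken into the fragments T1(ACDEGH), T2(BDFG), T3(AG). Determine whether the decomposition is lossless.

No

Chase test. Columns are ABCDEFGH; row i has aⱼ where attribute j ∈ Ti, else bᵢⱼ.
Initial tableau (one row per fragment):
  row 1: a1 b12 a3 a4 a5 b16 a7 a8
  row 2: b21 a2 b23 a4 b25 a6 a7 b28
  row 3: a1 b32 b33 b34 b35 b36 a7 b38
Rows 1 and 3 agree on A; apply A→B and equate their B entries.
No row becomes fully distinguished — the join is lossy.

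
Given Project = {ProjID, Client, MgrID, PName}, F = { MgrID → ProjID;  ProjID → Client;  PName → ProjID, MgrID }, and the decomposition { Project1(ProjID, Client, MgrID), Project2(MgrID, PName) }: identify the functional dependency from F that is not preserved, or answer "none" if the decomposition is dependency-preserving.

none

MgrID → ProjID lies within Project1.
ProjID → Client lies within Project1.
PName → ProjID, MgrID: restricted closure across fragments reaches ProjID, MgrID.
Every dependency is enforceable on the fragments, so the decomposition is dependency-preserving.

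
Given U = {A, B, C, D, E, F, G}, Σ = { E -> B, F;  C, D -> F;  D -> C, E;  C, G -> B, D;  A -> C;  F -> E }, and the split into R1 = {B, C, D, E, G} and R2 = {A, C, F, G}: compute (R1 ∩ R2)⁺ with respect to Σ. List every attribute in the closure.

R1 ∩ R2 = {C, G}.
C, G → B, D applies, adding B, D
C, D → F applies, adding F
D → C, E applies, adding E
Closure: {B, C, D, E, F, G}.

B, C, D, E, F, G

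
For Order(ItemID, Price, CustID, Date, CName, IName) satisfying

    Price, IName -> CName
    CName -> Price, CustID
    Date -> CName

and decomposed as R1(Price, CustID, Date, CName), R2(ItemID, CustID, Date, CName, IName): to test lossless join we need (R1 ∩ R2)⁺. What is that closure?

Price, CustID, Date, CName

R1 ∩ R2 = {CustID, Date, CName}.
CName → Price, CustID applies, adding Price
Closure: {Price, CustID, Date, CName}.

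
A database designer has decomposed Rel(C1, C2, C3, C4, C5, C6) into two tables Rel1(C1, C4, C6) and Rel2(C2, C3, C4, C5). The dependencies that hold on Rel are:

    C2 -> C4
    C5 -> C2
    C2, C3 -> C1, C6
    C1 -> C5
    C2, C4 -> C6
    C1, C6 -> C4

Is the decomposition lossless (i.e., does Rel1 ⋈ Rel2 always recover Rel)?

Common attributes: Rel1 ∩ Rel2 = {C4}.
No dependency enlarges {C4}, so (C4)⁺ = {C4}.
The closure contains neither all of Rel1 = {C1, C4, C6} nor all of Rel2 = {C2, C3, C4, C5}, so the common attributes are not a superkey of either fragment. The join is lossy.

No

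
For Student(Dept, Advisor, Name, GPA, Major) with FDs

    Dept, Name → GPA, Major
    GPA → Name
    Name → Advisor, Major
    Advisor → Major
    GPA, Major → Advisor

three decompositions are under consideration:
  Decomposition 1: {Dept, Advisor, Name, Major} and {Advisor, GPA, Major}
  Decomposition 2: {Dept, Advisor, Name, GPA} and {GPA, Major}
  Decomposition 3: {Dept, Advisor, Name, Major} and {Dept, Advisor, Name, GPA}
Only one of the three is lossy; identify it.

Decomposition 1

Decomposition 1: common = {Advisor, Major}, closure = {Advisor, Major} → lossy.
Decomposition 2: common = {GPA}, closure = {Advisor, Name, GPA, Major} → lossless.
Decomposition 3: common = {Dept, Advisor, Name}, closure = {Dept, Advisor, Name, GPA, Major} → lossless.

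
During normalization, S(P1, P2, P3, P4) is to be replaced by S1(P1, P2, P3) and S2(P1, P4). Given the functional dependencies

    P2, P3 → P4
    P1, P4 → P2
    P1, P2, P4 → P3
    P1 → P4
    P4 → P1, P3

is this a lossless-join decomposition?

Common attributes: S1 ∩ S2 = {P1}.
Closure of {P1}: P1 → P4 applies, adding P4; P4 → P1, P3 applies, adding P3; P1, P4 → P2 applies, adding P2. So (P1)⁺ = {P1, P2, P3, P4}.
This closure contains every attribute of S1, so S1 ∩ S2 → S1. The join is lossless.

Yes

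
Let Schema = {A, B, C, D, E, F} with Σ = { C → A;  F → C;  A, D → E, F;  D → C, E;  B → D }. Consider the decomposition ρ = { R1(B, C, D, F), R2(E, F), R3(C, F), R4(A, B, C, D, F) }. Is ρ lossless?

Chase test. Columns are A, B, C, D, E, F; row i has aⱼ where attribute j ∈ Ri, else bᵢⱼ.
Initial tableau (one row per fragment):
  row 1: b11 a2 a3 a4 b15 a6
  row 2: b21 b22 b23 b24 a5 a6
  row 3: b31 b32 a3 b34 b35 a6
  row 4: a1 a2 a3 a4 b45 a6
Rows 1 and 3 agree on C; apply C→A and equate their A entries.
Rows 1 and 4 agree on C; apply C→A and equate their A entries.
Rows 1 and 2 agree on F; apply F→C and equate their C entries.
Rows 1 and 4 agree on A, D; apply A, D→E, F and equate their E, F entries.
Rows 1 and 2 agree on C; apply C→A and equate their A entries.
No row becomes fully distinguished — the join is lossy.

No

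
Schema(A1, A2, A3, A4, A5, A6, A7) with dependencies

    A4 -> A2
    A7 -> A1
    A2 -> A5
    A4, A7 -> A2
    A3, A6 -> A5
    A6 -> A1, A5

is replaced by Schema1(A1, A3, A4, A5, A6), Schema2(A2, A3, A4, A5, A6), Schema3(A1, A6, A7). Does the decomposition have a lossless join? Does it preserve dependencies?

Lossless test (chase): Rows 1 and 2 agree on A4; apply A4→A2 and equate their A2 entries. Rows 1 and 2 agree on A6; apply A6→A1, A5 and equate their A1, A5 entries. Rows 1 and 3 agree on A6; apply A6→A1, A5 and equate their A1, A5 entries. No row becomes fully distinguished — the join is lossy.
Dependency preservation: A4, A7 → A2 is not contained in any single fragment, but the restricted closure of its left-hand side across the fragments still reaches the right-hand side; the remaining FDs each lie inside some fragment. All dependencies are preserved.

lossy but dependency-preserving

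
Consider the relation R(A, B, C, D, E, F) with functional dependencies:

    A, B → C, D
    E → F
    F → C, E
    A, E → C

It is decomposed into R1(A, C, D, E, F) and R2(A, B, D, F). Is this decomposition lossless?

Common attributes: R1 ∩ R2 = {A, D, F}.
Closure of {A, D, F}: F → C, E applies, adding C, E. So (A, D, F)⁺ = {A, C, D, E, F}.
This closure contains every attribute of R1, so R1 ∩ R2 → R1. The join is lossless.

Yes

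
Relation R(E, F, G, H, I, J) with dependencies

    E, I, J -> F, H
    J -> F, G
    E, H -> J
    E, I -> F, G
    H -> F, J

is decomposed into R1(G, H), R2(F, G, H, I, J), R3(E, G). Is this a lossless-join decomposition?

Chase test. Columns are E, F, G, H, I, J; row i has aⱼ where attribute j ∈ Ri, else bᵢⱼ.
Initial tableau (one row per fragment):
  row 1: b11 b12 a3 a4 b15 b16
  row 2: b21 a2 a3 a4 a5 a6
  row 3: a1 b32 a3 b34 b35 b36
Rows 1 and 2 agree on H; apply H→F, J and equate their F, J entries.
No row becomes fully distinguished — the join is lossy.

No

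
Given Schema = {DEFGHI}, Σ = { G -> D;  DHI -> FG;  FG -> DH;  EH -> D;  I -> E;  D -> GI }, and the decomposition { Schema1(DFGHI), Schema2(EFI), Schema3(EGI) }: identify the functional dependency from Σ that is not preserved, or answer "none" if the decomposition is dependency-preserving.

Check EH → D: no single fragment contains all of {DEH}, and the restricted closure of {EH} across the fragments never reaches {D}.
G → D is preserved.
DHI → FG is preserved.
FG → DH is preserved.
I → E is preserved.
D → GI is preserved.

EH -> D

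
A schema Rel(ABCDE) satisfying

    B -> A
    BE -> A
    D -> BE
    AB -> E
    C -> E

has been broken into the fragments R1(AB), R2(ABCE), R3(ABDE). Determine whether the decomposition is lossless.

No

Chase test. Columns are ABCDE; row i has aⱼ where attribute j ∈ Ri, else bᵢⱼ.
Initial tableau (one row per fragment):
  row 1: a1 a2 b13 b14 b15
  row 2: a1 a2 a3 b24 a5
  row 3: a1 a2 b33 a4 a5
Rows 1 and 2 agree on AB; apply AB→E and equate their E entries.
No row becomes fully distinguished — the join is lossy.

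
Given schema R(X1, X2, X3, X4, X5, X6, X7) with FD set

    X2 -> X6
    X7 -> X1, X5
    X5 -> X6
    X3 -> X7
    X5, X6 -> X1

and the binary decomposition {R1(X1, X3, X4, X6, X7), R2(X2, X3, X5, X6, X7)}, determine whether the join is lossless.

No

Common attributes: R1 ∩ R2 = {X3, X6, X7}.
Closure of {X3, X6, X7}: X7 → X1, X5 applies, adding X1, X5. So (X3, X6, X7)⁺ = {X1, X3, X5, X6, X7}.
The closure contains neither all of R1 = {X1, X3, X4, X6, X7} nor all of R2 = {X2, X3, X5, X6, X7}, so the common attributes are not a superkey of either fragment. The join is lossy.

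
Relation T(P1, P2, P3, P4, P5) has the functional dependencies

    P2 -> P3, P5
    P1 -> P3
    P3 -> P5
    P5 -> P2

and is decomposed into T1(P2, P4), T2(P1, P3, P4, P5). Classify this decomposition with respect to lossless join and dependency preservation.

Lossless test: (P4)⁺ = {P4}, which is a superkey of neither fragment — lossy.
Dependency preservation: the restricted closure of {P2} across the fragments never reaches {P3, P5}, so P2 → P3, P5 cannot be enforced without a join — not preserved.

lossy and not dependency-preserving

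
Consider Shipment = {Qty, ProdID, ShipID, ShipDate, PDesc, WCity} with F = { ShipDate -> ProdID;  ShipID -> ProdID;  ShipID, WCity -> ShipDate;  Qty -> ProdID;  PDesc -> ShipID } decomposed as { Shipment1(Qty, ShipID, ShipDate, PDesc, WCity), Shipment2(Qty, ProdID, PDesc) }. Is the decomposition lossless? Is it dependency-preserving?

lossless but not dependency-preserving

Lossless test: (Qty, PDesc)⁺ = {Qty, ProdID, ShipID, PDesc}, which contains all of one fragment — lossless.
Dependency preservation: the restricted closure of {ShipDate} across the fragments never reaches {ProdID}, so ShipDate → ProdID cannot be enforced without a join — not preserved.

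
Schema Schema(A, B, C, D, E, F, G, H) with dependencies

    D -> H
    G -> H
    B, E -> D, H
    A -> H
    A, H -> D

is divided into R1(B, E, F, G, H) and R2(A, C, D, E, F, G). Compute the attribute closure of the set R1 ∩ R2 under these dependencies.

R1 ∩ R2 = {E, F, G}.
G → H applies, adding H
Closure: {E, F, G, H}.

E, F, G, H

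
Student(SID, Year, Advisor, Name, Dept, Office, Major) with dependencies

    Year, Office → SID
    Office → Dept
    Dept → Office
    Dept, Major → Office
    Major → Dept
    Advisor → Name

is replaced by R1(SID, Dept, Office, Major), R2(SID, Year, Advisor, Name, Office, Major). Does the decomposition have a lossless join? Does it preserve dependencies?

lossless and dependency-preserving

Lossless test: (SID, Office, Major)⁺ = {SID, Dept, Office, Major}, which contains all of one fragment — lossless.
Dependency preservation: every FD's attributes lie within a single fragment, so each can be enforced locally — preserved.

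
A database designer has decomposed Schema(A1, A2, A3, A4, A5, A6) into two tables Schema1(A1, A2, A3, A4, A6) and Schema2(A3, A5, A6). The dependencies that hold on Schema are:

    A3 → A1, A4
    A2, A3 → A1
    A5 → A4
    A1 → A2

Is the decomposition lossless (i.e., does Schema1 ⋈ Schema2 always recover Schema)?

Common attributes: Schema1 ∩ Schema2 = {A3, A6}.
Closure of {A3, A6}: A3 → A1, A4 applies, adding A1, A4; A1 → A2 applies, adding A2. So (A3, A6)⁺ = {A1, A2, A3, A4, A6}.
This closure contains every attribute of Schema1, so Schema1 ∩ Schema2 → Schema1. The join is lossless.

Yes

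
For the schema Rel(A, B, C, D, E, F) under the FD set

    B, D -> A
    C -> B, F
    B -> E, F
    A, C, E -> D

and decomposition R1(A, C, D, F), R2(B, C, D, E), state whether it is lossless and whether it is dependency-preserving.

Lossless test: (C, D)⁺ = {A, B, C, D, E, F}, which contains all of one fragment — lossless.
Dependency preservation: the restricted closure of {B, D} across the fragments never reaches {A}, so B, D → A cannot be enforced without a join — not preserved.

lossless but not dependency-preserving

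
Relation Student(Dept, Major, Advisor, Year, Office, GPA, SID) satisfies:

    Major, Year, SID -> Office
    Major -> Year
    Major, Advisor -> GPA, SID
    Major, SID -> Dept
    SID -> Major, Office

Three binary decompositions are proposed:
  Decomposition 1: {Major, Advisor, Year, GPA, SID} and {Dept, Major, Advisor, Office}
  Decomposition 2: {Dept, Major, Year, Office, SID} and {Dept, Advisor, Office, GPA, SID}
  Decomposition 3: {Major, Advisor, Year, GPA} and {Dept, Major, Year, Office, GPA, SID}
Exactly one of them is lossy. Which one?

Decomposition 1: common = {Major, Advisor}, closure = {Dept, Major, Advisor, Year, Office, GPA, SID} → lossless.
Decomposition 2: common = {Dept, Office, SID}, closure = {Dept, Major, Year, Office, SID} → lossless.
Decomposition 3: common = {Major, Year, GPA}, closure = {Major, Year, GPA} → lossy.

Decomposition 3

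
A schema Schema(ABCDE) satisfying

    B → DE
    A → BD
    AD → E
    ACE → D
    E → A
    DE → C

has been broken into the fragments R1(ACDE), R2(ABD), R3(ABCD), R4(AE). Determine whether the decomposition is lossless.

Chase test. Columns are ABCDE; row i has aⱼ where attribute j ∈ Ri, else bᵢⱼ.
Initial tableau (one row per fragment):
  row 1: a1 b12 a3 a4 a5
  row 2: a1 a2 b23 a4 b25
  row 3: a1 a2 a3 a4 b35
  row 4: a1 b42 b43 b44 a5
Rows 2 and 3 agree on B; apply B→DE and equate their DE entries.
Rows 1 and 2 agree on A; apply A→BD and equate their BD entries.
Rows 1 and 4 agree on A; apply A→BD and equate their BD entries.
Rows 1 and 2 agree on AD; apply AD→E and equate their E entries.
Rows 1 and 2 agree on DE; apply DE→C and equate their C entries.
Rows 1 and 4 agree on DE; apply DE→C and equate their C entries.
Row 1 is now all distinguished symbols — the join is lossless.

Yes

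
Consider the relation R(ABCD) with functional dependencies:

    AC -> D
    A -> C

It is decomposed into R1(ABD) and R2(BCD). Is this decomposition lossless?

No

Common attributes: R1 ∩ R2 = {BD}.
No dependency enlarges {BD}, so (BD)⁺ = {BD}.
The closure contains neither all of R1 = {ABD} nor all of R2 = {BCD}, so the common attributes are not a superkey of either fragment. The join is lossy.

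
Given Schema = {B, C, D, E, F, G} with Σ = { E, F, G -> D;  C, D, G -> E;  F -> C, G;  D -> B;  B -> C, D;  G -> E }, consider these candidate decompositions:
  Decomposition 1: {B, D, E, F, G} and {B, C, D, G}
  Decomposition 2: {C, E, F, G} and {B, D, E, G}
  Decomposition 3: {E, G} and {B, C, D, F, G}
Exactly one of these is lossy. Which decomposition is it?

Decomposition 1: common = {B, D, G}, closure = {B, C, D, E, G} → lossless.
Decomposition 2: common = {E, G}, closure = {E, G} → lossy.
Decomposition 3: common = {G}, closure = {E, G} → lossless.

Decomposition 2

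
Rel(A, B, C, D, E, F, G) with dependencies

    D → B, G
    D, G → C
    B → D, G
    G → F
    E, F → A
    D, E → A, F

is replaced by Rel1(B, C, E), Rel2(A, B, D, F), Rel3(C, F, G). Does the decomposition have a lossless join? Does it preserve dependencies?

lossy and not dependency-preserving

Lossless test (chase): Rows 1 and 2 agree on B; apply B→D, G and equate their D, G entries. Rows 1 and 2 agree on G; apply G→F and equate their F entries. Rows 1 and 2 agree on D, G; apply D, G→C and equate their C entries. No row becomes fully distinguished — the join is lossy.
Dependency preservation: the restricted closure of {D} across the fragments never reaches {B, G}, so D → B, G cannot be enforced without a join — not preserved.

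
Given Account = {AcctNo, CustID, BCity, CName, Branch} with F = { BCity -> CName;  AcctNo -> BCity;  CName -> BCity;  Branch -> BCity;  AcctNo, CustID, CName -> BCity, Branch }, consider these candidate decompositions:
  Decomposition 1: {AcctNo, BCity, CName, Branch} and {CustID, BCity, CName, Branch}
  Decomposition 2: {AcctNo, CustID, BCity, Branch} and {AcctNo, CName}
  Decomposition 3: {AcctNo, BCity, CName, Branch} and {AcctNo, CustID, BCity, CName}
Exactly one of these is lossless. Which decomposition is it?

Decomposition 1: common = {BCity, CName, Branch}, closure = {BCity, CName, Branch} → lossy.
Decomposition 2: common = {AcctNo}, closure = {AcctNo, BCity, CName} → lossless.
Decomposition 3: common = {AcctNo, BCity, CName}, closure = {AcctNo, BCity, CName} → lossy.

Decomposition 2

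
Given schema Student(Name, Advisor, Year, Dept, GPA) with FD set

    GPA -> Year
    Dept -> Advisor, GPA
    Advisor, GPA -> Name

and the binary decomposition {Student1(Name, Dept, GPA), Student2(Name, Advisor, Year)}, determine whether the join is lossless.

No

Common attributes: Student1 ∩ Student2 = {Name}.
No dependency enlarges {Name}, so (Name)⁺ = {Name}.
The closure contains neither all of Student1 = {Name, Dept, GPA} nor all of Student2 = {Name, Advisor, Year}, so the common attributes are not a superkey of either fragment. The join is lossy.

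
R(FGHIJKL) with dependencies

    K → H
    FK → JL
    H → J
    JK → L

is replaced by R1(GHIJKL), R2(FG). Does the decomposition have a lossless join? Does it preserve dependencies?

Lossless test: (G)⁺ = {G}, which is a superkey of neither fragment — lossy.
Dependency preservation: FK → JL is not contained in any single fragment, but the restricted closure of its left-hand side across the fragments still reaches the right-hand side; the remaining FDs each lie inside some fragment. All dependencies are preserved.

lossy but dependency-preserving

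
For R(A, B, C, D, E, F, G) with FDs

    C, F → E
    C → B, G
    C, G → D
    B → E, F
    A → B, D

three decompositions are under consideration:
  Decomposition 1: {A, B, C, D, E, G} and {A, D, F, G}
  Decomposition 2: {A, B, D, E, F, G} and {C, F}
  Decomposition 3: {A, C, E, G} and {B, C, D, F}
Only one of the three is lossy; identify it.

Decomposition 1: common = {A, D, G}, closure = {A, B, D, E, F, G} → lossless.
Decomposition 2: common = {F}, closure = {F} → lossy.
Decomposition 3: common = {C}, closure = {B, C, D, E, F, G} → lossless.

Decomposition 2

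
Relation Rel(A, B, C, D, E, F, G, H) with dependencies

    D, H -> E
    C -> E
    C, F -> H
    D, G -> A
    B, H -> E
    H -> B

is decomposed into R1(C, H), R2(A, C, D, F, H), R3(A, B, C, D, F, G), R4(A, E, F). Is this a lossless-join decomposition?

Chase test. Columns are A, B, C, D, E, F, G, H; row i has aⱼ where attribute j ∈ Ri, else bᵢⱼ.
Initial tableau (one row per fragment):
  row 1: b11 b12 a3 b14 b15 b16 b17 a8
  row 2: a1 b22 a3 a4 b25 a6 b27 a8
  row 3: a1 a2 a3 a4 b35 a6 a7 b38
  row 4: a1 b42 b43 b44 a5 a6 b47 b48
Rows 1 and 2 agree on C; apply C→E and equate their E entries.
Rows 1 and 3 agree on C; apply C→E and equate their E entries.
Rows 2 and 3 agree on C, F; apply C, F→H and equate their H entries.
Rows 1 and 2 agree on H; apply H→B and equate their B entries.
Rows 1 and 3 agree on H; apply H→B and equate their B entries.
No row becomes fully distinguished — the join is lossy.

No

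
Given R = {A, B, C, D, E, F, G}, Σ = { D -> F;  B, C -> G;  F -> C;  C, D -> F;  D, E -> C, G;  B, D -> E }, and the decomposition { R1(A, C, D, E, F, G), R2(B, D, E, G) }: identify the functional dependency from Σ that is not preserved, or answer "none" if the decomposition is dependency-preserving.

Check B, C → G: no single fragment contains all of {B, C, G}, and the restricted closure of {B, C} across the fragments never reaches {G}.
D → F is preserved.
F → C is preserved.
C, D → F is preserved.
D, E → C, G is preserved.
B, D → E is preserved.

B, C -> G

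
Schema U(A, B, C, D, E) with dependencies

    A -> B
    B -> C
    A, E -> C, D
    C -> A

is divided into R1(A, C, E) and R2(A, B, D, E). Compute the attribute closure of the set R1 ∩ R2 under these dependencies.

R1 ∩ R2 = {A, E}.
A → B applies, adding B
B → C applies, adding C
A, E → C, D applies, adding D
Closure: {A, B, C, D, E}.

A, B, C, D, E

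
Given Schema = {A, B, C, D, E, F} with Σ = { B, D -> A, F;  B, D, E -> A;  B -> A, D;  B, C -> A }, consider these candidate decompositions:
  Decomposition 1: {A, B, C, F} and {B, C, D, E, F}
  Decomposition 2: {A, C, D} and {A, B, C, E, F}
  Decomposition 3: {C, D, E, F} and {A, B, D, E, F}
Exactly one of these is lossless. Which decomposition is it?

Decomposition 1

Decomposition 1: common = {B, C, F}, closure = {A, B, C, D, F} → lossless.
Decomposition 2: common = {A, C}, closure = {A, C} → lossy.
Decomposition 3: common = {D, E, F}, closure = {D, E, F} → lossy.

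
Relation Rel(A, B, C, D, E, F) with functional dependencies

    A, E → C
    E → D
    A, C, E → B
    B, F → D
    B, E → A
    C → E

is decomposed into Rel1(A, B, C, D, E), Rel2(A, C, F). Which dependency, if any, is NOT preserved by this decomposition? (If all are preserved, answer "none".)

Check B, F → D: no single fragment contains all of {B, D, F}, and the restricted closure of {B, F} across the fragments never reaches {D}.
A, E → C is preserved.
E → D is preserved.
A, C, E → B is preserved.
B, E → A is preserved.
C → E is preserved.

B, F → D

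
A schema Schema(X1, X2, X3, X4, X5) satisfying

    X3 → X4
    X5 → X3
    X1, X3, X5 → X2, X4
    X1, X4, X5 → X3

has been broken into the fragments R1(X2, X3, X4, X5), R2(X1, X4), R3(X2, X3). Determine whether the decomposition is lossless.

Chase test. Columns are X1, X2, X3, X4, X5; row i has aⱼ where attribute j ∈ Ri, else bᵢⱼ.
Initial tableau (one row per fragment):
  row 1: b11 a2 a3 a4 a5
  row 2: a1 b22 b23 a4 b25
  row 3: b31 a2 a3 b34 b35
Rows 1 and 3 agree on X3; apply X3→X4 and equate their X4 entries.
No row becomes fully distinguished — the join is lossy.

No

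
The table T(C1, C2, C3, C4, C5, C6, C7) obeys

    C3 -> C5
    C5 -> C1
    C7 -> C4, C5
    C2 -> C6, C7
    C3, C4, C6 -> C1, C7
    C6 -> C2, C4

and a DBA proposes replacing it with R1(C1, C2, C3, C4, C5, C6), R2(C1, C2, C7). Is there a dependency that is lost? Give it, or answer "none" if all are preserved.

Check C7 → C4, C5: no single fragment contains all of {C4, C5, C7}, and the restricted closure of {C7} across the fragments never reaches {C4, C5}.
C3 → C5 is preserved.
C5 → C1 is preserved.
C2 → C6, C7 is preserved.
C3, C4, C6 → C1, C7 is preserved.
C6 → C2, C4 is preserved.

C7 -> C4, C5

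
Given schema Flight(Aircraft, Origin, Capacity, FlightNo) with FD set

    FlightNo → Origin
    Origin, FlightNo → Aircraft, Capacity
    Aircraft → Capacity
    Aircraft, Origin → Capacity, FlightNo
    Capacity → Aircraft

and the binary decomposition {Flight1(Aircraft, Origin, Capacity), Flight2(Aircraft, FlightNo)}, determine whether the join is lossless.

No

Common attributes: Flight1 ∩ Flight2 = {Aircraft}.
Closure of {Aircraft}: Aircraft → Capacity applies, adding Capacity. So (Aircraft)⁺ = {Aircraft, Capacity}.
The closure contains neither all of Flight1 = {Aircraft, Origin, Capacity} nor all of Flight2 = {Aircraft, FlightNo}, so the common attributes are not a superkey of either fragment. The join is lossy.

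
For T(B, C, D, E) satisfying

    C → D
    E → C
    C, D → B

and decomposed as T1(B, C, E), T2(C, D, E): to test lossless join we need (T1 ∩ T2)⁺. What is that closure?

B, C, D, E

T1 ∩ T2 = {C, E}.
C → D applies, adding D
C, D → B applies, adding B
Closure: {B, C, D, E}.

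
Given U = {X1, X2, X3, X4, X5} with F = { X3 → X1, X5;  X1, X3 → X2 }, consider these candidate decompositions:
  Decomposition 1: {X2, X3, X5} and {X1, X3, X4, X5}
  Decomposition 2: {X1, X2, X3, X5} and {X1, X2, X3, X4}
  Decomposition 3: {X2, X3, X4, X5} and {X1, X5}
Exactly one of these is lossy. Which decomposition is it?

Decomposition 3

Decomposition 1: common = {X3, X5}, closure = {X1, X2, X3, X5} → lossless.
Decomposition 2: common = {X1, X2, X3}, closure = {X1, X2, X3, X5} → lossless.
Decomposition 3: common = {X5}, closure = {X5} → lossy.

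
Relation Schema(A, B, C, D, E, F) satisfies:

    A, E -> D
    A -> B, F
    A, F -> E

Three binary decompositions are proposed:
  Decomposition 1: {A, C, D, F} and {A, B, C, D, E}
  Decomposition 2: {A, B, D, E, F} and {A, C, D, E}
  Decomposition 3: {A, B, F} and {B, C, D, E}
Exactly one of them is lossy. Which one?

Decomposition 3

Decomposition 1: common = {A, C, D}, closure = {A, B, C, D, E, F} → lossless.
Decomposition 2: common = {A, D, E}, closure = {A, B, D, E, F} → lossless.
Decomposition 3: common = {B}, closure = {B} → lossy.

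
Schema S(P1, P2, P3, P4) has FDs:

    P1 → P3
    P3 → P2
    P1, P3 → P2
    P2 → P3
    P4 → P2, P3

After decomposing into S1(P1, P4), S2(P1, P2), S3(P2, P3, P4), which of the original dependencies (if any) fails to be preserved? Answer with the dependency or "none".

P1 → P3: restricted closure across fragments reaches P3.
P3 → P2 lies within S3.
P1, P3 → P2: restricted closure across fragments reaches P2.
P2 → P3 lies within S3.
P4 → P2, P3 lies within S3.
Every dependency is enforceable on the fragments, so the decomposition is dependency-preserving.

none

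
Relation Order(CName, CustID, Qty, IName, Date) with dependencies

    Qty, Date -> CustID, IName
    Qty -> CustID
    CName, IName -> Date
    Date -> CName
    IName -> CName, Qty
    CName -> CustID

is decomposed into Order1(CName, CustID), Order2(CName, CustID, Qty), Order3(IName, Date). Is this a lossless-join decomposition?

Chase test. Columns are CName, CustID, Qty, IName, Date; row i has aⱼ where attribute j ∈ Orderi, else bᵢⱼ.
Initial tableau (one row per fragment):
  row 1: a1 a2 b13 b14 b15
  row 2: a1 a2 a3 b24 b25
  row 3: b31 b32 b33 a4 a5
No row becomes fully distinguished — the join is lossy.

No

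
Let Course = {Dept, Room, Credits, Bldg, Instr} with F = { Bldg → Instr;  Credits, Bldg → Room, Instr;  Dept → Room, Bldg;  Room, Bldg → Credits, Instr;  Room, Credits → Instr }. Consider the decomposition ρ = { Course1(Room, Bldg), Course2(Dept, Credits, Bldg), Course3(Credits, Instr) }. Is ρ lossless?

No

Chase test. Columns are Dept, Room, Credits, Bldg, Instr; row i has aⱼ where attribute j ∈ Coursei, else bᵢⱼ.
Initial tableau (one row per fragment):
  row 1: b11 a2 b13 a4 b15
  row 2: a1 b22 a3 a4 b25
  row 3: b31 b32 a3 b34 a5
Rows 1 and 2 agree on Bldg; apply Bldg→Instr and equate their Instr entries.
No row becomes fully distinguished — the join is lossy.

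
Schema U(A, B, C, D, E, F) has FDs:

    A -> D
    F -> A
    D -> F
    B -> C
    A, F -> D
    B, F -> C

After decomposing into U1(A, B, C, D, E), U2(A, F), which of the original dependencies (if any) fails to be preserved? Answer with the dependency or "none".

A → D lies within U1.
F → A lies within U2.
D → F: restricted closure across fragments reaches F.
B → C lies within U1.
A, F → D: restricted closure across fragments reaches D.
B, F → C: restricted closure across fragments reaches C.
Every dependency is enforceable on the fragments, so the decomposition is dependency-preserving.

none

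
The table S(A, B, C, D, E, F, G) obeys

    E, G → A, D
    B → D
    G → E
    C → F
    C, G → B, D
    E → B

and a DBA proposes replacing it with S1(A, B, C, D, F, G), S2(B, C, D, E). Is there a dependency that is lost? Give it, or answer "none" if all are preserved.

Check G → E: no single fragment contains all of {E, G}, and the restricted closure of {G} across the fragments never reaches {E}.
E, G → A, D is preserved.
B → D is preserved.
C → F is preserved.
C, G → B, D is preserved.
E → B is preserved.

G → E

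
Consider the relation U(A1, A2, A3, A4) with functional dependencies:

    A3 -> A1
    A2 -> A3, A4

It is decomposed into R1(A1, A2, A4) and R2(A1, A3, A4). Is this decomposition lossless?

Common attributes: R1 ∩ R2 = {A1, A4}.
No dependency enlarges {A1, A4}, so (A1, A4)⁺ = {A1, A4}.
The closure contains neither all of R1 = {A1, A2, A4} nor all of R2 = {A1, A3, A4}, so the common attributes are not a superkey of either fragment. The join is lossy.

No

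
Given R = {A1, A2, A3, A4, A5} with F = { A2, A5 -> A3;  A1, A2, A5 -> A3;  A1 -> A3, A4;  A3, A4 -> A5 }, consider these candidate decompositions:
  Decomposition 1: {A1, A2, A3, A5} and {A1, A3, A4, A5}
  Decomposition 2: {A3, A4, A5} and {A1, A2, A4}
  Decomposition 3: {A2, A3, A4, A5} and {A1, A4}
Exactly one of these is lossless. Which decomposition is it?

Decomposition 1: common = {A1, A3, A5}, closure = {A1, A3, A4, A5} → lossless.
Decomposition 2: common = {A4}, closure = {A4} → lossy.
Decomposition 3: common = {A4}, closure = {A4} → lossy.

Decomposition 1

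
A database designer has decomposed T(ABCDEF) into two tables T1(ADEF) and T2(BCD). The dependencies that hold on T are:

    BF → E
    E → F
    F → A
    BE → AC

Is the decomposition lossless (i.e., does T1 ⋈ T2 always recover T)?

Common attributes: T1 ∩ T2 = {D}.
No dependency enlarges {D}, so (D)⁺ = {D}.
The closure contains neither all of T1 = {ADEF} nor all of T2 = {BCD}, so the common attributes are not a superkey of either fragment. The join is lossy.

No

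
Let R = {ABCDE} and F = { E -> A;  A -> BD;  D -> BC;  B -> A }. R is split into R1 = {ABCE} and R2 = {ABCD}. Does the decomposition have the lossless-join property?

Yes

Common attributes: R1 ∩ R2 = {ABC}.
Closure of {ABC}: A → BD applies, adding D. So (ABC)⁺ = {ABCD}.
This closure contains every attribute of R2, so R1 ∩ R2 → R2. The join is lossless.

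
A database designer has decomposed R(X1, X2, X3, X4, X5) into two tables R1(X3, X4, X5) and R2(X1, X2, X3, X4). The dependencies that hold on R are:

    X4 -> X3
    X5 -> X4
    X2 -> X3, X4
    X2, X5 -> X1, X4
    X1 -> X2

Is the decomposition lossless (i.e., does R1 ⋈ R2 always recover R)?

No

Common attributes: R1 ∩ R2 = {X3, X4}.
No dependency enlarges {X3, X4}, so (X3, X4)⁺ = {X3, X4}.
The closure contains neither all of R1 = {X3, X4, X5} nor all of R2 = {X1, X2, X3, X4}, so the common attributes are not a superkey of either fragment. The join is lossy.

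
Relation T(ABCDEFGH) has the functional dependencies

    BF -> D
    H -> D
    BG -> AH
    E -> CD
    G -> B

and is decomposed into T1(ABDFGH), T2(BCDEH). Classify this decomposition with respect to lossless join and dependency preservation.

lossy but dependency-preserving

Lossless test: (BDH)⁺ = {BDH}, which is a superkey of neither fragment — lossy.
Dependency preservation: every FD's attributes lie within a single fragment, so each can be enforced locally — preserved.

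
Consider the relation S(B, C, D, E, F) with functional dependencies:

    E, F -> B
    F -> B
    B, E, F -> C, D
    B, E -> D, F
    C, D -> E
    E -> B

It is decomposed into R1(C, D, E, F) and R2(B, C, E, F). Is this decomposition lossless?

Common attributes: R1 ∩ R2 = {C, E, F}.
Closure of {C, E, F}: E, F → B applies, adding B; B, E, F → C, D applies, adding D. So (C, E, F)⁺ = {B, C, D, E, F}.
This closure contains every attribute of R1, so R1 ∩ R2 → R1. The join is lossless.

Yes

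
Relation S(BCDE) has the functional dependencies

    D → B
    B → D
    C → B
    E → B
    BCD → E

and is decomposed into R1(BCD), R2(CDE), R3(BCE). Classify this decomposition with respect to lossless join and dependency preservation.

Lossless test (chase): Rows 1 and 2 agree on D; apply D→B and equate their B entries. Rows 1 and 3 agree on B; apply B→D and equate their D entries. Rows 1 and 2 agree on BCD; apply BCD→E and equate their E entries. Row 1 is now all distinguished symbols — the join is lossless.
Dependency preservation: BCD → E is not contained in any single fragment, but the restricted closure of its left-hand side across the fragments still reaches the right-hand side; the remaining FDs each lie inside some fragment. All dependencies are preserved.

lossless and dependency-preserving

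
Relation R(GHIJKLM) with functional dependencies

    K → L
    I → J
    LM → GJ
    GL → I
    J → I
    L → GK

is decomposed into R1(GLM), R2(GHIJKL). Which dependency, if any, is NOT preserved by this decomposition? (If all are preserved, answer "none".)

K → L lies within R2.
I → J lies within R2.
LM → GJ: restricted closure across fragments reaches GJ.
GL → I lies within R2.
J → I lies within R2.
L → GK lies within R2.
Every dependency is enforceable on the fragments, so the decomposition is dependency-preserving.

none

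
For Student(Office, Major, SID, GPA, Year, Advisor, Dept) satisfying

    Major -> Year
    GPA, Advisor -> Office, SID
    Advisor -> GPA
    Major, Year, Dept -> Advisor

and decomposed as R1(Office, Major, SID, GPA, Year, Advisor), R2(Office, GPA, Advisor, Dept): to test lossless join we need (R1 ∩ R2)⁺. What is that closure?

Office, SID, GPA, Advisor

R1 ∩ R2 = {Office, GPA, Advisor}.
GPA, Advisor → Office, SID applies, adding SID
Closure: {Office, SID, GPA, Advisor}.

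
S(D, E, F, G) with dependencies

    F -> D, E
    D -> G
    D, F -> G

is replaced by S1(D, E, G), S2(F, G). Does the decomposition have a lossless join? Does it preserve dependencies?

Lossless test: (G)⁺ = {G}, which is a superkey of neither fragment — lossy.
Dependency preservation: the restricted closure of {F} across the fragments never reaches {D, E}, so F → D, E cannot be enforced without a join — not preserved.

lossy and not dependency-preserving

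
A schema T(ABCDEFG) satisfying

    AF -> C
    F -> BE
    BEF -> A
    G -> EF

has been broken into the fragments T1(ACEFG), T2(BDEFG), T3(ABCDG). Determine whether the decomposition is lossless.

Yes

Chase test. Columns are ABCDEFG; row i has aⱼ where attribute j ∈ Ti, else bᵢⱼ.
Initial tableau (one row per fragment):
  row 1: a1 b12 a3 b14 a5 a6 a7
  row 2: b21 a2 b23 a4 a5 a6 a7
  row 3: a1 a2 a3 a4 b35 b36 a7
Rows 1 and 2 agree on F; apply F→BE and equate their BE entries.
Rows 1 and 2 agree on BEF; apply BEF→A and equate their A entries.
Rows 1 and 3 agree on G; apply G→EF and equate their EF entries.
Rows 1 and 2 agree on AF; apply AF→C and equate their C entries.
Row 2 is now all distinguished symbols — the join is lossless.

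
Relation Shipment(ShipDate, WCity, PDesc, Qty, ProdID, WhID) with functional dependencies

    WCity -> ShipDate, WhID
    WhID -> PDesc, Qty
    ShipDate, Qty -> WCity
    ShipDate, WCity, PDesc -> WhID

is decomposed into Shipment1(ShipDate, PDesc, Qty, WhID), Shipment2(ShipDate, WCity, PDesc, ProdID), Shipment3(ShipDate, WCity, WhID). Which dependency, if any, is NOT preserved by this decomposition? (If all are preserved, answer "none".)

WCity → ShipDate, WhID lies within Shipment3.
WhID → PDesc, Qty lies within Shipment1.
ShipDate, Qty → WCity: restricted closure across fragments reaches WCity.
ShipDate, WCity, PDesc → WhID: restricted closure across fragments reaches WhID.
Every dependency is enforceable on the fragments, so the decomposition is dependency-preserving.

none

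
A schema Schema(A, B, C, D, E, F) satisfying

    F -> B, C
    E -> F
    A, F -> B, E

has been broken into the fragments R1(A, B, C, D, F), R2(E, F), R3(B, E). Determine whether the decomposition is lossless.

No

Chase test. Columns are A, B, C, D, E, F; row i has aⱼ where attribute j ∈ Ri, else bᵢⱼ.
Initial tableau (one row per fragment):
  row 1: a1 a2 a3 a4 b15 a6
  row 2: b21 b22 b23 b24 a5 a6
  row 3: b31 a2 b33 b34 a5 b36
Rows 1 and 2 agree on F; apply F→B, C and equate their B, C entries.
Rows 2 and 3 agree on E; apply E→F and equate their F entries.
Rows 1 and 3 agree on F; apply F→B, C and equate their B, C entries.
No row becomes fully distinguished — the join is lossy.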